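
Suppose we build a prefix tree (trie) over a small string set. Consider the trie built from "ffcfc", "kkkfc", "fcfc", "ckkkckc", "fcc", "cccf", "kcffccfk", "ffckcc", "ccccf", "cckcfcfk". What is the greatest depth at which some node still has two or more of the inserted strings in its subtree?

3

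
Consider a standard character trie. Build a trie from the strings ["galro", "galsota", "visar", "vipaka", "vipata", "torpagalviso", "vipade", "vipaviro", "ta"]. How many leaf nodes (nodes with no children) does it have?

9

A leaf is a node with no children — equivalently, the end of a word that is not a proper prefix of any other stored word.
Those words: "galro", "galsota", "ta", "torpagalviso", "vipade", "vipaka", "vipata", "vipaviro", "visar"
Leaf count: 9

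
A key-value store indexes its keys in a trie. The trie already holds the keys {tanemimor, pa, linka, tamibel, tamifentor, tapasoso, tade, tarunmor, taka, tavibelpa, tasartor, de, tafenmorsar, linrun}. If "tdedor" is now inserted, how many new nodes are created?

Walking "tdedor" from the root, the first 1 characters ("t") follow existing edges; "d" is the first miss.
So 6 − 1 = 5 new nodes.

5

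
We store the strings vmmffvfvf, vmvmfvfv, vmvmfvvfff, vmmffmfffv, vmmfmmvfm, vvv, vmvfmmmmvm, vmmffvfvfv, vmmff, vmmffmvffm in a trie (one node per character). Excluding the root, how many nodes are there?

Trace insertions, counting only characters that open a new branch:
  "vmmffvfvf" → 9 new (v, m, m, f, f, v, f, v, f)
  "vmvmfvfv" → prefix "vm" already present; 6 new (v, m, f, v, f, v)
  "vmvmfvvfff" → prefix "vmvmfv" already present; 4 new (v, f, f, f)
  "vmmffmfffv" → prefix "vmmff" already present; 5 new (m, f, f, f, v)
  "vmmfmmvfm" → prefix "vmmf" already present; 5 new (m, m, v, f, m)
  "vvv" → prefix "v" already present; 2 new (v, v)
  "vmvfmmmmvm" → prefix "vmv" already present; 7 new (f, m, m, m, m, v, m)
  "vmmffvfvfv" → prefix "vmmffvfvf" already present; 1 new (v)
  "vmmff" → prefix "vmmff" already present; 0 new (none)
  "vmmffmvffm" → prefix "vmmffm" already present; 4 new (v, f, f, m)
Total nodes = 9 + 6 + 4 + 5 + 5 + 2 + 7 + 1 + 0 + 4 = 43

43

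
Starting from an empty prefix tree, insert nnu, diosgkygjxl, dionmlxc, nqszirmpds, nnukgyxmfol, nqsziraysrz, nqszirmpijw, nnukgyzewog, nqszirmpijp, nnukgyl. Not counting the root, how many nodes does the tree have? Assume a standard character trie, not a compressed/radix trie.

Insert word by word; a character creates a node only if that edge doesn't already exist:
  "nnu" → 3 new (n, n, u)
  "diosgkygjxl" → 11 new (d, i, o, s, g, k, y, g, j, x, l)
  "dionmlxc" → prefix "dio" already present; 5 new (n, m, l, x, c)
  "nqszirmpds" → prefix "n" already present; 9 new (q, s, z, i, r, m, p, d, s)
  "nnukgyxmfol" → prefix "nnu" already present; 8 new (k, g, y, x, m, f, o, l)
  "nqsziraysrz" → prefix "nqszir" already present; 5 new (a, y, s, r, z)
  "nqszirmpijw" → prefix "nqszirmp" already present; 3 new (i, j, w)
  "nnukgyzewog" → prefix "nnukgy" already present; 5 new (z, e, w, o, g)
  "nqszirmpijp" → prefix "nqszirmpij" already present; 1 new (p)
  "nnukgyl" → prefix "nnukgy" already present; 1 new (l)
Total nodes = 3 + 11 + 5 + 9 + 8 + 5 + 3 + 5 + 1 + 1 = 51

51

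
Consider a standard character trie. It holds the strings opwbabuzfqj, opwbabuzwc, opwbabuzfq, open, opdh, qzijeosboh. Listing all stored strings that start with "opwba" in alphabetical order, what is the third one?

opwbabuzwc

Filter for "opwba…" and sort: "opwbabuzfq", "opwbabuzfqj", "opwbabuzwc"
Position 3: opwbabuzwc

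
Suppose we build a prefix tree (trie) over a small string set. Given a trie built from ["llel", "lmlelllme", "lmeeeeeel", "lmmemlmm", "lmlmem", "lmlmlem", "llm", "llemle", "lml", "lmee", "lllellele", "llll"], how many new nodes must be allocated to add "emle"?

4

Nothing in the trie begins with "e"; the whole of "emle" is new.
4 − 0 = 4 new nodes.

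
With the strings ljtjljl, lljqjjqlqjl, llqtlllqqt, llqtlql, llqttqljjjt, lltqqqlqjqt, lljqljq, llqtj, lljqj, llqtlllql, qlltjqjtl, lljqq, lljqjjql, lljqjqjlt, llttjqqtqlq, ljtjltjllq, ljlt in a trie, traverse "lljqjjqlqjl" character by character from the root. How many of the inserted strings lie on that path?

Walk "lljqjjqlqjl" from the root; an end-of-word marker is hit whenever a stored word is a prefix of "lljqjjqlqjl".
Prefixes of the query that are stored words: "lljqj", "lljqjjql", "lljqjjqlqjl"
Count: 3

3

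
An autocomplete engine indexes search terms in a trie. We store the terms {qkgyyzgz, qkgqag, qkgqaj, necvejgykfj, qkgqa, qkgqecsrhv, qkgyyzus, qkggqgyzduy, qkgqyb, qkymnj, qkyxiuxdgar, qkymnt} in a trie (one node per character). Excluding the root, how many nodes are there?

Insert word by word; a character creates a node only if that edge doesn't already exist:
  "qkgyyzgz" → 8 new (q, k, g, y, y, z, g, z)
  "qkgqag" → prefix "qkg" already present; 3 new (q, a, g)
  "qkgqaj" → prefix "qkgqa" already present; 1 new (j)
  "necvejgykfj" → 11 new (n, e, c, v, e, j, g, y, k, f, j)
  "qkgqa" → prefix "qkgqa" already present; 0 new (none)
  "qkgqecsrhv" → prefix "qkgq" already present; 6 new (e, c, s, r, h, v)
  "qkgyyzus" → prefix "qkgyyz" already present; 2 new (u, s)
  "qkggqgyzduy" → prefix "qkg" already present; 8 new (g, q, g, y, z, d, u, y)
  "qkgqyb" → prefix "qkgq" already present; 2 new (y, b)
  "qkymnj" → prefix "qk" already present; 4 new (y, m, n, j)
  "qkyxiuxdgar" → prefix "qky" already present; 8 new (x, i, u, x, d, g, a, r)
  "qkymnt" → prefix "qkymn" already present; 1 new (t)
Total nodes = 8 + 3 + 1 + 11 + 0 + 6 + 2 + 8 + 2 + 4 + 8 + 1 = 54

54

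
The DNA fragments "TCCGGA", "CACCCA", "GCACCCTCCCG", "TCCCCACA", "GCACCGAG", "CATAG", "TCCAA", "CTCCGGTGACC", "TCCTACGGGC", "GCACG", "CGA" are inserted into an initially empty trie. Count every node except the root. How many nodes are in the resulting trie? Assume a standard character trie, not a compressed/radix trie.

56

Count nodes per top-level branch (shared prefixes stored once):
  'C'-branch (CACCCA, CATAG, CGA, CTCCGGTGACC): 21 nodes
  'G'-branch (GCACCCTCCCG, GCACCGAG, GCACG): 15 nodes
  'T'-branch (TCCAA, TCCCCACA, TCCGGA, TCCTACGGGC): 20 nodes
Sum: 56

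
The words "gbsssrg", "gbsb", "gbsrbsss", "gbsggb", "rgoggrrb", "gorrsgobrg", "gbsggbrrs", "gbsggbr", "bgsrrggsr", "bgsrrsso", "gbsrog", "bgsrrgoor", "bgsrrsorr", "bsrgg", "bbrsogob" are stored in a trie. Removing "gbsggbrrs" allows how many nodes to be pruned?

Walk "gbsggbrrs" from the leaf back toward the root, removing each node that no remaining word uses.
The suffix "rs" (2 nodes) is used only by "gbsggbrrs"; "gbsggbr" is itself a stored word, so pruning stops there.
Nodes removed: 2

2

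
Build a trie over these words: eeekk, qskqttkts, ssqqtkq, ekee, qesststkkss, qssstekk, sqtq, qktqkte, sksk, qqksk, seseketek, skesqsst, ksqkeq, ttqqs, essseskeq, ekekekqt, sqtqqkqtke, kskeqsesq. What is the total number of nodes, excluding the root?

107

Insert word by word; a character creates a node only if that edge doesn't already exist:
  "eeekk" → 5 new (e, e, e, k, k)
  "qskqttkts" → 9 new (q, s, k, q, t, t, k, t, s)
  "ssqqtkq" → 7 new (s, s, q, q, t, k, q)
  "ekee" → prefix "e" already present; 3 new (k, e, e)
  "qesststkkss" → prefix "q" already present; 10 new (e, s, s, t, s, t, k, k, s, s)
  "qssstekk" → prefix "qs" already present; 6 new (s, s, t, e, k, k)
  "sqtq" → prefix "s" already present; 3 new (q, t, q)
  "qktqkte" → prefix "q" already present; 6 new (k, t, q, k, t, e)
  "sksk" → prefix "s" already present; 3 new (k, s, k)
  "qqksk" → prefix "q" already present; 4 new (q, k, s, k)
  "seseketek" → prefix "s" already present; 8 new (e, s, e, k, e, t, e, k)
  "skesqsst" → prefix "sk" already present; 6 new (e, s, q, s, s, t)
  "ksqkeq" → 6 new (k, s, q, k, e, q)
  "ttqqs" → 5 new (t, t, q, q, s)
  "essseskeq" → prefix "e" already present; 8 new (s, s, s, e, s, k, e, q)
  "ekekekqt" → prefix "eke" already present; 5 new (k, e, k, q, t)
  "sqtqqkqtke" → prefix "sqtq" already present; 6 new (q, k, q, t, k, e)
  "kskeqsesq" → prefix "ks" already present; 7 new (k, e, q, s, e, s, q)
Total nodes = 5 + 9 + 7 + 3 + 10 + 6 + 3 + 6 + 3 + 4 + 8 + 6 + 6 + 5 + 8 + 5 + 6 + 7 = 107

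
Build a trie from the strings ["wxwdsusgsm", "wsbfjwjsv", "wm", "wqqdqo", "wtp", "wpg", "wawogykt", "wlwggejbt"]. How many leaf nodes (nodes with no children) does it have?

A leaf is a node with no children — equivalently, the end of a word that is not a proper prefix of any other stored word.
Those words: "wawogykt", "wlwggejbt", "wm", "wpg", "wqqdqo", "wsbfjwjsv", "wtp", "wxwdsusgsm"
Leaf count: 8

8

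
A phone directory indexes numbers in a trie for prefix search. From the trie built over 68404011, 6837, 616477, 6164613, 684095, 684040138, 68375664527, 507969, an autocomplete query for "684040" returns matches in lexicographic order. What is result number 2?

684040138

DFS of the "684040" subtree visits, in order: "68404011", "684040138"
The 2nd is 684040138.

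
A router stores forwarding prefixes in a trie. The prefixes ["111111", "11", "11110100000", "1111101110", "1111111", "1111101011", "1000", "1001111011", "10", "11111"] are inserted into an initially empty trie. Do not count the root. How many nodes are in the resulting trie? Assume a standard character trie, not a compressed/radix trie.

Trace insertions, counting only characters that open a new branch:
  "111111" → 6 new (1, 1, 1, 1, 1, 1)
  "11" → prefix "11" already present; 0 new (none)
  "11110100000" → prefix "1111" already present; 7 new (0, 1, 0, 0, 0, 0, 0)
  "1111101110" → prefix "11111" already present; 5 new (0, 1, 1, 1, 0)
  "1111111" → prefix "111111" already present; 1 new (1)
  "1111101011" → prefix "1111101" already present; 3 new (0, 1, 1)
  "1000" → prefix "1" already present; 3 new (0, 0, 0)
  "1001111011" → prefix "100" already present; 7 new (1, 1, 1, 1, 0, 1, 1)
  "10" → prefix "10" already present; 0 new (none)
  "11111" → prefix "11111" already present; 0 new (none)
Total nodes = 6 + 0 + 7 + 5 + 1 + 3 + 3 + 7 + 0 + 0 = 32

32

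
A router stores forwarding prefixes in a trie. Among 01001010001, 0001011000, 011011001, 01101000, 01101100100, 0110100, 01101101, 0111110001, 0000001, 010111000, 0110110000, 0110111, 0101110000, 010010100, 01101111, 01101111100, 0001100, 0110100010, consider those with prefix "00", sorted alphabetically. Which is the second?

0001011000

Filter for "00…" and sort: "0000001", "0001011000", "0001100"
The 2nd is 0001011000.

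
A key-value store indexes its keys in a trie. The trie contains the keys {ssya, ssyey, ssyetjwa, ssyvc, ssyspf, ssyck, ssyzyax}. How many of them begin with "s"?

7

Filter for entries beginning with "s":
Matches: "ssya", "ssyck", "ssyetjwa", "ssyey", "ssyspf", "ssyvc", "ssyzyax"
Count: 7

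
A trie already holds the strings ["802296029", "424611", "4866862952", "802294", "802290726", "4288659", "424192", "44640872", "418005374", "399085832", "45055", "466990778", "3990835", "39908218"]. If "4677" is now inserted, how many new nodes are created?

Walking "4677" from the root, the first 2 characters ("46") follow existing edges; "7" is the first miss.
So 4 − 2 = 2 new nodes.

2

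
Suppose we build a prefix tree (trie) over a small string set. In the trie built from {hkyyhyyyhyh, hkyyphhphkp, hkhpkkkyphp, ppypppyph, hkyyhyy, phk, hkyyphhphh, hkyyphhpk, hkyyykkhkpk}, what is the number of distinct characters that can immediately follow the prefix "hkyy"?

Walk "hkyy" from the root, arriving at one node.
Characters that immediately follow "hkyy" among the stored strings: {h, p, y}.
That node has 3 child edges.

3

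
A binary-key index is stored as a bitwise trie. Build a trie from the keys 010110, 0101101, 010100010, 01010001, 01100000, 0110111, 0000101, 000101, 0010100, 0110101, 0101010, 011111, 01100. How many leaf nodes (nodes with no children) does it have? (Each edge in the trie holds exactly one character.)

10

Leaves are exactly the stored words that no other stored word extends.
Those words: "0000101", "000101", "0010100", "010100010", "0101010", "0101101", "01100000", "0110101", "0110111", "011111"
Leaf count: 10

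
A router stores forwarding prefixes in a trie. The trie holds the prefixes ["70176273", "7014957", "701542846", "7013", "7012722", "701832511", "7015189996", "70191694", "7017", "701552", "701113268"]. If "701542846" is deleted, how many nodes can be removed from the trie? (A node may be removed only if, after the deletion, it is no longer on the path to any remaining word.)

After clearing the end-marker at "701542846", prune upward until reaching a node still needed by another word.
The suffix "42846" (5 nodes) is used only by "701542846"; the node for "7015" still has the child "1", so pruning stops there.
Nodes removed: 5

5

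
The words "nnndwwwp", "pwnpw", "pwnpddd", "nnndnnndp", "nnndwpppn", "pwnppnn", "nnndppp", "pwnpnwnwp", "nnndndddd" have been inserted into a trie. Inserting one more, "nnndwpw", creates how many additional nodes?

Walking "nnndwpw" from the root, the first 6 characters ("nnndwp") follow existing edges; "w" is the first miss.
So 7 − 6 = 1 new nodes.

1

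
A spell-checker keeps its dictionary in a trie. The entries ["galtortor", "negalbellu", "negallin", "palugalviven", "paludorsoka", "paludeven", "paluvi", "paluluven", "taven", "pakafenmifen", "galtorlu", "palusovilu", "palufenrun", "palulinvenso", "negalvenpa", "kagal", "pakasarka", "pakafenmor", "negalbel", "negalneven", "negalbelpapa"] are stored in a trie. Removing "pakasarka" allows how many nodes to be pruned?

A node on "pakasarka"'s path can go only if nothing else ends at it or branches off below it.
The suffix "sarka" (5 nodes) is used only by "pakasarka"; the node for "paka" still has the child "f", so pruning stops there.
Nodes removed: 5

5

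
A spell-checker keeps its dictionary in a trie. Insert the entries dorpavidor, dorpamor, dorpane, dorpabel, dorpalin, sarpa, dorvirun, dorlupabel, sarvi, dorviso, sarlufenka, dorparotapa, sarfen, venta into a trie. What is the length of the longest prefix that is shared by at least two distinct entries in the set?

The deepest shared node is where two words last agree before diverging.
"dorpabel" and "dorpalin" agree on "dorpa" (5 characters) before diverging; nothing deeper is shared.
Longest shared-prefix length: 5

5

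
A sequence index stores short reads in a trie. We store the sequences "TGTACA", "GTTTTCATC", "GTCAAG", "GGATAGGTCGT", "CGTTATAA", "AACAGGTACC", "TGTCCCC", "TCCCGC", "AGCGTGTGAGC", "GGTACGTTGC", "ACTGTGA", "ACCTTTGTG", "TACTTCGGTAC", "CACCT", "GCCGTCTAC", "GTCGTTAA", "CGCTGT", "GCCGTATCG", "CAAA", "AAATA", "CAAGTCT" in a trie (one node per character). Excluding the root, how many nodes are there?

131

Trace insertions, counting only characters that open a new branch:
  "TGTACA" → 6 new (T, G, T, A, C, A)
  "GTTTTCATC" → 9 new (G, T, T, T, T, C, A, T, C)
  "GTCAAG" → prefix "GT" already present; 4 new (C, A, A, G)
  "GGATAGGTCGT" → prefix "G" already present; 10 new (G, A, T, A, G, G, T, C, G, T)
  "CGTTATAA" → 8 new (C, G, T, T, A, T, A, A)
  "AACAGGTACC" → 10 new (A, A, C, A, G, G, T, A, C, C)
  "TGTCCCC" → prefix "TGT" already present; 4 new (C, C, C, C)
  "TCCCGC" → prefix "T" already present; 5 new (C, C, C, G, C)
  "AGCGTGTGAGC" → prefix "A" already present; 10 new (G, C, G, T, G, T, G, A, G, C)
  "GGTACGTTGC" → prefix "GG" already present; 8 new (T, A, C, G, T, T, G, C)
  "ACTGTGA" → prefix "A" already present; 6 new (C, T, G, T, G, A)
  "ACCTTTGTG" → prefix "AC" already present; 7 new (C, T, T, T, G, T, G)
  "TACTTCGGTAC" → prefix "T" already present; 10 new (A, C, T, T, C, G, G, T, A, C)
  "CACCT" → prefix "C" already present; 4 new (A, C, C, T)
  "GCCGTCTAC" → prefix "G" already present; 8 new (C, C, G, T, C, T, A, C)
  "GTCGTTAA" → prefix "GTC" already present; 5 new (G, T, T, A, A)
  "CGCTGT" → prefix "CG" already present; 4 new (C, T, G, T)
  "GCCGTATCG" → prefix "GCCGT" already present; 4 new (A, T, C, G)
  "CAAA" → prefix "CA" already present; 2 new (A, A)
  "AAATA" → prefix "AA" already present; 3 new (A, T, A)
  "CAAGTCT" → prefix "CAA" already present; 4 new (G, T, C, T)
Total nodes = 6 + 9 + 4 + 10 + 8 + 10 + 4 + 5 + 10 + 8 + 6 + 7 + 10 + 4 + 8 + 5 + 4 + 4 + 2 + 3 + 4 = 131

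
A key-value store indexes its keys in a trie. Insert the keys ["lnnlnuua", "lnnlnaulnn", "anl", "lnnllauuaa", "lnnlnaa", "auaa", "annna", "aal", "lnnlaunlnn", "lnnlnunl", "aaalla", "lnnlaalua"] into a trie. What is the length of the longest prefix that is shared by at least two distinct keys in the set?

Look for the deepest trie node that still has at least two words in its subtree.
e.g. "lnnlnaa" and "lnnlnaulnn" share the prefix "lnnlna" of length 6; no pair shares a longer one.
Longest shared-prefix length: 6

6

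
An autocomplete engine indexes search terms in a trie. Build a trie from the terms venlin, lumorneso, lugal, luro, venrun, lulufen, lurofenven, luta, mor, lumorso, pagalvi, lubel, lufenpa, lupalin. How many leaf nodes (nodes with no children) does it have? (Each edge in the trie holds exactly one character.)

13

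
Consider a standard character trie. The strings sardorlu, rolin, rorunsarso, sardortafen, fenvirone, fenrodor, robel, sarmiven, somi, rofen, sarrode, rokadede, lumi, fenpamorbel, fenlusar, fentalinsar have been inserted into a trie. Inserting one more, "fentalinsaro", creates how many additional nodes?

1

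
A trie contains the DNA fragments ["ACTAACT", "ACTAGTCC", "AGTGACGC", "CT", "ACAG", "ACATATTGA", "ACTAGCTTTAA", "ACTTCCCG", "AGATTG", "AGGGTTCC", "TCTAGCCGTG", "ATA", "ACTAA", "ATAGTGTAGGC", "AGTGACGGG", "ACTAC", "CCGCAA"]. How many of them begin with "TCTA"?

1

Filter for entries beginning with "TCTA":
Matches: "TCTAGCCGTG"
Count: 1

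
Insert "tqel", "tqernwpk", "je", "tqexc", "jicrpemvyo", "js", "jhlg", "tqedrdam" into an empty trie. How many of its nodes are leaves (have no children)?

8

A leaf is a node with no children — equivalently, the end of a word that is not a proper prefix of any other stored word.
Those words: "je", "jhlg", "jicrpemvyo", "js", "tqedrdam", "tqel", "tqernwpk", "tqexc"
Leaf count: 8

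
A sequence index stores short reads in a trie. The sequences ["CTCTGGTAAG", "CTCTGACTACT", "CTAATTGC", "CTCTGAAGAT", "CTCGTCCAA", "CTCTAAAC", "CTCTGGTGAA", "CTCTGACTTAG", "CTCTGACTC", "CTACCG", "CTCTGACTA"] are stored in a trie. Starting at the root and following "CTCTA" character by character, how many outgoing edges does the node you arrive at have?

The children of the "CTCTA" node are the distinct next characters among strings starting with "CTCTA".
Distinct next characters after "CTCTA": A.
That node has 1 child edge.

1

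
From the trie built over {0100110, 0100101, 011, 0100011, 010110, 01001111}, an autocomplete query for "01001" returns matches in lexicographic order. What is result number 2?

DFS of the "01001" subtree visits, in order: "0100101", "0100110", "01001111"
The 2nd is 0100110.

0100110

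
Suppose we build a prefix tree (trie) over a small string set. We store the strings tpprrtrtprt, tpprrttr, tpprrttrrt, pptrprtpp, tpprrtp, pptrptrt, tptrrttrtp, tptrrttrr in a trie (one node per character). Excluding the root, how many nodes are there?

37

Trie structure (* marks end of a word):
(root)
├─ p
│  └─ p
│     └─ t
│        └─ r
│           └─ p
│              ├─ r
│              │  └─ t
│              │     └─ p
│              │        └─ p *
│              └─ t
│                 └─ r
│                    └─ t *
└─ t
   └─ p
      ├─ p
      │  └─ r
      │     └─ r
      │        └─ t
      │           ├─ p *
      │           ├─ r
      │           │  └─ t
      │           │     └─ p
      │           │        └─ r
      │           │           └─ t *
      │           └─ t
      │              └─ r *
      │                 └─ r
      │                    └─ t *
      └─ t
         └─ r
            └─ r
               └─ t
                  └─ t
                     └─ r
                        ├─ r *
                        └─ t
                           └─ p *
Counting every labelled node above: 37.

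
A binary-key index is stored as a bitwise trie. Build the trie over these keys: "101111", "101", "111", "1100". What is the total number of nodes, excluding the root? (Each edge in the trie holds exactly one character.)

10

Count nodes per top-level branch (shared prefixes stored once):
  '1'-branch (101, 101111, 1100, 111): 10 nodes
Sum: 10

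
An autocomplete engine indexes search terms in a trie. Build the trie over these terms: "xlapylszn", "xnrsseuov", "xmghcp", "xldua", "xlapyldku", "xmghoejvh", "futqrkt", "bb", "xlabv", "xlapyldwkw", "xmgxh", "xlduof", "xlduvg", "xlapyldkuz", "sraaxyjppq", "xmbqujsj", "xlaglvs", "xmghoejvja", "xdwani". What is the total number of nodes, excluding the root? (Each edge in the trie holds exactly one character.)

Count nodes per top-level branch (shared prefixes stored once):
  'b'-branch (bb): 2 nodes
  'f'-branch (futqrkt): 7 nodes
  's'-branch (sraaxyjppq): 10 nodes
  'x'-branch (xdwani, xlabv, xlaglvs, xlapyldku, xlapyldkuz, xlapyldwkw, xlapylszn, xldua, xlduof, xlduvg, xmbqujsj, xmghcp, xmghoejvh, xmghoejvja, xmgxh, xnrsseuov): 62 nodes
Sum: 81

81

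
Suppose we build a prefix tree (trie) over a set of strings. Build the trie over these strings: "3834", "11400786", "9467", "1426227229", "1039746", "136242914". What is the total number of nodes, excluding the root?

Trie structure (* marks end of a word):
(root)
├─ 1
│  ├─ 0
│  │  └─ 3
│  │     └─ 9
│  │        └─ 7
│  │           └─ 4
│  │              └─ 6 *
│  ├─ 1
│  │  └─ 4
│  │     └─ 0
│  │        └─ 0
│  │           └─ 7
│  │              └─ 8
│  │                 └─ 6 *
│  ├─ 3
│  │  └─ 6
│  │     └─ 2
│  │        └─ 4
│  │           └─ 2
│  │              └─ 9
│  │                 └─ 1
│  │                    └─ 4 *
│  └─ 4
│     └─ 2
│        └─ 6
│           └─ 2
│              └─ 2
│                 └─ 7
│                    └─ 2
│                       └─ 2
│                          └─ 9 *
├─ 3
│  └─ 8
│     └─ 3
│        └─ 4 *
└─ 9
   └─ 4
      └─ 6
         └─ 7 *
Counting every labelled node above: 39.

39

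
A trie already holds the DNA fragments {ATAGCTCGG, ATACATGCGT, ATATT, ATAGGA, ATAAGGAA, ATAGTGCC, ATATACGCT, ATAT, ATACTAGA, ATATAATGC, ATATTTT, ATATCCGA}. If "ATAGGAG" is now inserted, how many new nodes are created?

1

The longest prefix of "ATAGGAG" already in the trie is "ATAGGA" (length 6).
So 7 − 6 = 1 new nodes.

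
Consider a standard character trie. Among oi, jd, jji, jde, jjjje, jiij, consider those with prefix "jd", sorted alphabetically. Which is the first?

jd

Words with prefix "jd", in lexicographic order: "jd", "jde"
Position 1: jd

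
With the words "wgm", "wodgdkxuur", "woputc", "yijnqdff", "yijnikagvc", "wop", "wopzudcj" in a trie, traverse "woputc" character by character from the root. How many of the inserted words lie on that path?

2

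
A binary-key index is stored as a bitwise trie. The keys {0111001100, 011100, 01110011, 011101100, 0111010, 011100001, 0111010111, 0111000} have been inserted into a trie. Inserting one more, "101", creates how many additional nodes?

3

"101" shares no prefix with any stored word, so all 3 characters open new nodes.
3 − 0 = 3 new nodes.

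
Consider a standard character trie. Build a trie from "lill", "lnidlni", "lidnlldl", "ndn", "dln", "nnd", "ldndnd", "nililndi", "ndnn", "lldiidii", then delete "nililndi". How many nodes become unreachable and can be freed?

Walk "nililndi" from the leaf back toward the root, removing each node that no remaining word uses.
The suffix "ililndi" (7 nodes) is used only by "nililndi"; the node for "n" still has the child "d", so pruning stops there.
Nodes removed: 7

7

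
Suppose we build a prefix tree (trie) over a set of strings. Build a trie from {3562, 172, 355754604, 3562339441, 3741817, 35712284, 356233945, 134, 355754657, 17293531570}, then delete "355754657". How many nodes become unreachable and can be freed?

2

After clearing the end-marker at "355754657", prune upward until reaching a node still needed by another word.
The suffix "57" (2 nodes) is used only by "355754657"; the node for "3557546" still has the child "0", so pruning stops there.
Nodes removed: 2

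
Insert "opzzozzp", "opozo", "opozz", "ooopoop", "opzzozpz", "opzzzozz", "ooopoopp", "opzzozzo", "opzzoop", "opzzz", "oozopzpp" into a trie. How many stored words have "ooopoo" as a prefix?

2

Traverse to the node for "ooopoo", then collect every word in that subtree.
Words under "ooopoo": ooopoop, ooopoopp
Count: 2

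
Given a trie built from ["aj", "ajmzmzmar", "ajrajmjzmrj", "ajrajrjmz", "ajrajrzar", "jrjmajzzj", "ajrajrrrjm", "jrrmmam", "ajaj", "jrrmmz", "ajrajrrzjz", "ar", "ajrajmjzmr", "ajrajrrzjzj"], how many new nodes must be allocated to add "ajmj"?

The longest prefix of "ajmj" already in the trie is "ajm" (length 3).
So 4 − 3 = 1 new nodes.

1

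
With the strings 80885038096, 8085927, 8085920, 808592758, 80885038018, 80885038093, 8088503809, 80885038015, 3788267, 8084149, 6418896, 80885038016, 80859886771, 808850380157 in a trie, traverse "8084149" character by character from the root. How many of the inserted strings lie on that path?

1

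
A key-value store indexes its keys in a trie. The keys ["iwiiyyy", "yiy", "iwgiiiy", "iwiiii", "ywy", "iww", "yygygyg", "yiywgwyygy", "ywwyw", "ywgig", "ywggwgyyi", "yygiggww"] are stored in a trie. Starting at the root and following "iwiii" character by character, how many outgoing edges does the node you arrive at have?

Follow the path "iwiii" to its node, then look at its outgoing edges.
Distinct next characters after "iwiii": i.
That node has 1 child edge.

1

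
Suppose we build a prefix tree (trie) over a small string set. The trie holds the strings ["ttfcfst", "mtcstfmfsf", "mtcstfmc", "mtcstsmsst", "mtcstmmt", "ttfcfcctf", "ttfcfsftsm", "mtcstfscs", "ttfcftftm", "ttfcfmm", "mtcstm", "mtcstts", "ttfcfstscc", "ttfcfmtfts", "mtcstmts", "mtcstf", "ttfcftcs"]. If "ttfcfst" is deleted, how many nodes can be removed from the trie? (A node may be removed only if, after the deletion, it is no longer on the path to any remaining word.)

0

A node on "ttfcfst"'s path can go only if nothing else ends at it or branches off below it.
Every node on "ttfcfst" is still needed (e.g. by "ttfcfstscc"), so nothing is freed.
Nodes removed: 0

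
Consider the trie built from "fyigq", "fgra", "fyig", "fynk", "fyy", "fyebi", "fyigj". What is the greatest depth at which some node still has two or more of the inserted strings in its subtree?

4

Equivalently: take the maximum, over all pairs, of their longest common prefix length.
"fyig" and "fyigj" agree on "fyig" (4 characters) before diverging; nothing deeper is shared.
Longest shared-prefix length: 4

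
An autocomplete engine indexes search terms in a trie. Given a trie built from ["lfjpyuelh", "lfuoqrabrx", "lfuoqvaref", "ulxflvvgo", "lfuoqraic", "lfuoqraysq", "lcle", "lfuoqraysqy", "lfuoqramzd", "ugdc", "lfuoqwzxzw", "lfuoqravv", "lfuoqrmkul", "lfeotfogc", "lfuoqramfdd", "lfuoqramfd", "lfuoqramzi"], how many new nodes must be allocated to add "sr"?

Nothing in the trie begins with "s"; the whole of "sr" is new.
2 − 0 = 2 new nodes.

2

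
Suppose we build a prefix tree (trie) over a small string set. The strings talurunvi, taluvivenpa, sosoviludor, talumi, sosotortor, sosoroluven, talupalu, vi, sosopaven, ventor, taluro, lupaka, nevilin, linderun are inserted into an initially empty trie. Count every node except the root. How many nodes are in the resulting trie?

Trace insertions, counting only characters that open a new branch:
  "talurunvi" → 9 new (t, a, l, u, r, u, n, v, i)
  "taluvivenpa" → prefix "talu" already present; 7 new (v, i, v, e, n, p, a)
  "sosoviludor" → 11 new (s, o, s, o, v, i, l, u, d, o, r)
  "talumi" → prefix "talu" already present; 2 new (m, i)
  "sosotortor" → prefix "soso" already present; 6 new (t, o, r, t, o, r)
  "sosoroluven" → prefix "soso" already present; 7 new (r, o, l, u, v, e, n)
  "talupalu" → prefix "talu" already present; 4 new (p, a, l, u)
  "vi" → 2 new (v, i)
  "sosopaven" → prefix "soso" already present; 5 new (p, a, v, e, n)
  "ventor" → prefix "v" already present; 5 new (e, n, t, o, r)
  "taluro" → prefix "talur" already present; 1 new (o)
  "lupaka" → 6 new (l, u, p, a, k, a)
  "nevilin" → 7 new (n, e, v, i, l, i, n)
  "linderun" → prefix "l" already present; 7 new (i, n, d, e, r, u, n)
Total nodes = 9 + 7 + 11 + 2 + 6 + 7 + 4 + 2 + 5 + 5 + 1 + 6 + 7 + 7 = 79

79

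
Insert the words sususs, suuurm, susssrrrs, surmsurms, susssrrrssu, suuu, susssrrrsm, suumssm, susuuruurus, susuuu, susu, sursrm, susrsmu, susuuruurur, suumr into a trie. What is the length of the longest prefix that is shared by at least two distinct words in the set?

10

Equivalently: take the maximum, over all pairs, of their longest common prefix length.
"susuuruurur" and "susuuruurus" agree on "susuuruuru" (10 characters) before diverging; nothing deeper is shared.
Longest shared-prefix length: 10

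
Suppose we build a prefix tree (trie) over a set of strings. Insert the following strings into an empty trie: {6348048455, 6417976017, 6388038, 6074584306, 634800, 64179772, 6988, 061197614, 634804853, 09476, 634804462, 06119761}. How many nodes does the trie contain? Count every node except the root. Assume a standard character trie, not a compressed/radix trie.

Count nodes per top-level branch (shared prefixes stored once):
  '0'-branch (06119761, 061197614, 09476): 13 nodes
  '6'-branch (6074584306, 634800, 634804462, 6348048455, 634804853, 6388038, 6417976017, 64179772, 6988): 44 nodes
Sum: 57

57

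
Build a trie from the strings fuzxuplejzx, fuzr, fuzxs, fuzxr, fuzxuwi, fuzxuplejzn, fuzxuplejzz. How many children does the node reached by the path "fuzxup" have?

Walk "fuzxup" from the root, arriving at one node.
Characters that immediately follow "fuzxup" among the stored strings: {l}.
That node has 1 child edge.

1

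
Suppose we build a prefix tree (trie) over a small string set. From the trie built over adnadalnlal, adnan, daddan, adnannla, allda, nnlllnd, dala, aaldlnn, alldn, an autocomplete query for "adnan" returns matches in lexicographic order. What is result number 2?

adnannla

Filter for "adnan…" and sort: "adnan", "adnannla"
The 2nd is adnannla.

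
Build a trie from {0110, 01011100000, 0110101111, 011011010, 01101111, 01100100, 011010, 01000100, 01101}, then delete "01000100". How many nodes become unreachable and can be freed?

Walk "01000100" from the leaf back toward the root, removing each node that no remaining word uses.
The suffix "00100" (5 nodes) is used only by "01000100"; the node for "010" still has the child "1", so pruning stops there.
Nodes removed: 5

5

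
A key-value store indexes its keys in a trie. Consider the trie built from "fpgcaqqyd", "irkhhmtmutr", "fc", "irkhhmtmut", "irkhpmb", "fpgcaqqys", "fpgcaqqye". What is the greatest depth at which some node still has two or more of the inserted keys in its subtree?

10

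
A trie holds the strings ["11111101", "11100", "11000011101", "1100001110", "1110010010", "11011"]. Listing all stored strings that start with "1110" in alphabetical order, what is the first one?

11100

DFS of the "1110" subtree visits, in order: "11100", "1110010010"
The 1st is 11100.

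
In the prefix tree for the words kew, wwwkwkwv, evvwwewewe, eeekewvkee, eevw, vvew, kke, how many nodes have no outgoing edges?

7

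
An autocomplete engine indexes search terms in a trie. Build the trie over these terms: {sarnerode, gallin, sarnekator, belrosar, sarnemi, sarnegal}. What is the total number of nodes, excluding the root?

Insert word by word; a character creates a node only if that edge doesn't already exist:
  "sarnerode" → 9 new (s, a, r, n, e, r, o, d, e)
  "gallin" → 6 new (g, a, l, l, i, n)
  "sarnekator" → prefix "sarne" already present; 5 new (k, a, t, o, r)
  "belrosar" → 8 new (b, e, l, r, o, s, a, r)
  "sarnemi" → prefix "sarne" already present; 2 new (m, i)
  "sarnegal" → prefix "sarne" already present; 3 new (g, a, l)
Total nodes = 9 + 6 + 5 + 8 + 2 + 3 = 33

33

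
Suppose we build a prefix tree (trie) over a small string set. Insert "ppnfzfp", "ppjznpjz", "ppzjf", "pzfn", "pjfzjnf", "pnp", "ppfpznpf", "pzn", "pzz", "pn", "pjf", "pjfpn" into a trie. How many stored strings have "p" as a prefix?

12

Traverse to the node for "p", then collect every word in that subtree.
Words under "p": pjf, pjfpn, pjfzjnf, pn, pnp, ppfpznpf, ppjznpjz, ppnfzfp, ppzjf, pzfn, pzn, pzz
Count: 12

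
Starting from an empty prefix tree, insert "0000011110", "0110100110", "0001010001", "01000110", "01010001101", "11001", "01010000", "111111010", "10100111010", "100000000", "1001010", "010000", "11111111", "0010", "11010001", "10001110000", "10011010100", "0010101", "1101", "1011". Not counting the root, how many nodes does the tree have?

102

Trace insertions, counting only characters that open a new branch:
  "0000011110" → 10 new (0, 0, 0, 0, 0, 1, 1, 1, 1, 0)
  "0110100110" → prefix "0" already present; 9 new (1, 1, 0, 1, 0, 0, 1, 1, 0)
  "0001010001" → prefix "000" already present; 7 new (1, 0, 1, 0, 0, 0, 1)
  "01000110" → prefix "01" already present; 6 new (0, 0, 0, 1, 1, 0)
  "01010001101" → prefix "010" already present; 8 new (1, 0, 0, 0, 1, 1, 0, 1)
  "11001" → 5 new (1, 1, 0, 0, 1)
  "01010000" → prefix "0101000" already present; 1 new (0)
  "111111010" → prefix "11" already present; 7 new (1, 1, 1, 1, 0, 1, 0)
  "10100111010" → prefix "1" already present; 10 new (0, 1, 0, 0, 1, 1, 1, 0, 1, 0)
  "100000000" → prefix "10" already present; 7 new (0, 0, 0, 0, 0, 0, 0)
  "1001010" → prefix "100" already present; 4 new (1, 0, 1, 0)
  "010000" → prefix "01000" already present; 1 new (0)
  "11111111" → prefix "111111" already present; 2 new (1, 1)
  "0010" → prefix "00" already present; 2 new (1, 0)
  "11010001" → prefix "110" already present; 5 new (1, 0, 0, 0, 1)
  "10001110000" → prefix "1000" already present; 7 new (1, 1, 1, 0, 0, 0, 0)
  "10011010100" → prefix "1001" already present; 7 new (1, 0, 1, 0, 1, 0, 0)
  "0010101" → prefix "0010" already present; 3 new (1, 0, 1)
  "1101" → prefix "1101" already present; 0 new (none)
  "1011" → prefix "101" already present; 1 new (1)
Total nodes = 10 + 9 + 7 + 6 + 8 + 5 + 1 + 7 + 10 + 7 + 4 + 1 + 2 + 2 + 5 + 7 + 7 + 3 + 0 + 1 = 102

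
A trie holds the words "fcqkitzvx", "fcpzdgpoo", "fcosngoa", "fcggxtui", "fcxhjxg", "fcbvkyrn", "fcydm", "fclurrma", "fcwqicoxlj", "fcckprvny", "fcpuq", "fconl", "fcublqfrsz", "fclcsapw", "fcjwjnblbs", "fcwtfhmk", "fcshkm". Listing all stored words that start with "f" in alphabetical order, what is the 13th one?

fcublqfrsz

Filter for "f…" and sort: "fcbvkyrn", "fcckprvny", "fcggxtui", "fcjwjnblbs", "fclcsapw", "fclurrma", "fconl", "fcosngoa", "fcpuq", "fcpzdgpoo", "fcqkitzvx", "fcshkm", "fcublqfrsz", "fcwqicoxlj", "fcwtfhmk", "fcxhjxg", "fcydm"
Position 13: fcublqfrsz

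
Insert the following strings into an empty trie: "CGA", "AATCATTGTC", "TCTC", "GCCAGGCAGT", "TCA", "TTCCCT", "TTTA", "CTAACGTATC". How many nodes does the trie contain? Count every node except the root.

Trace insertions, counting only characters that open a new branch:
  "CGA" → 3 new (C, G, A)
  "AATCATTGTC" → 10 new (A, A, T, C, A, T, T, G, T, C)
  "TCTC" → 4 new (T, C, T, C)
  "GCCAGGCAGT" → 10 new (G, C, C, A, G, G, C, A, G, T)
  "TCA" → prefix "TC" already present; 1 new (A)
  "TTCCCT" → prefix "T" already present; 5 new (T, C, C, C, T)
  "TTTA" → prefix "TT" already present; 2 new (T, A)
  "CTAACGTATC" → prefix "C" already present; 9 new (T, A, A, C, G, T, A, T, C)
Total nodes = 3 + 10 + 4 + 10 + 1 + 5 + 2 + 9 = 44

44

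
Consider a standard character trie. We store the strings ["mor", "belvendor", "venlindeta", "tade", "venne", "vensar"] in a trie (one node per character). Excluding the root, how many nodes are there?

Insert word by word; a character creates a node only if that edge doesn't already exist:
  "mor" → 3 new (m, o, r)
  "belvendor" → 9 new (b, e, l, v, e, n, d, o, r)
  "venlindeta" → 10 new (v, e, n, l, i, n, d, e, t, a)
  "tade" → 4 new (t, a, d, e)
  "venne" → prefix "ven" already present; 2 new (n, e)
  "vensar" → prefix "ven" already present; 3 new (s, a, r)
Total nodes = 3 + 9 + 10 + 4 + 2 + 3 = 31

31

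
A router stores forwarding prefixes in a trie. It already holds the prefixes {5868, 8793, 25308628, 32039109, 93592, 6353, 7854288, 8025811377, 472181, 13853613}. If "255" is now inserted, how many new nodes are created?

1

Walking "255" from the root, the first 2 characters ("25") follow existing edges; "5" is the first miss.
Each of the 1 remaining characters creates one node.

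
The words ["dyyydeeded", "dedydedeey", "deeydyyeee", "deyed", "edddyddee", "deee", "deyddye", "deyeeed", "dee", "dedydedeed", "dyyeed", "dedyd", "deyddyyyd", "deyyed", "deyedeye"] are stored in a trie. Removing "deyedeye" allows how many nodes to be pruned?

3

Walk "deyedeye" from the leaf back toward the root, removing each node that no remaining word uses.
The suffix "eye" (3 nodes) is used only by "deyedeye"; "deyed" is itself a stored word, so pruning stops there.
Nodes removed: 3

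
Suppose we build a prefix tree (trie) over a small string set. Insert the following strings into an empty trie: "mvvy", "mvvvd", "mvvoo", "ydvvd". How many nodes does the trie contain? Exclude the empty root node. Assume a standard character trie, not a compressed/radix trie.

13

Count nodes per top-level branch (shared prefixes stored once):
  'm'-branch (mvvoo, mvvvd, mvvy): 8 nodes
  'y'-branch (ydvvd): 5 nodes
Sum: 13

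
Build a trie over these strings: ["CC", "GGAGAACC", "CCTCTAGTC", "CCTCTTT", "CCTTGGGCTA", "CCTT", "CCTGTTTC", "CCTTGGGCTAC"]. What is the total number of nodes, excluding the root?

32

Trie structure (* marks end of a word):
(root)
├─ C
│  └─ C *
│     └─ T
│        ├─ C
│        │  └─ T
│        │     ├─ A
│        │     │  └─ G
│        │     │     └─ T
│        │     │        └─ C *
│        │     └─ T
│        │        └─ T *
│        ├─ G
│        │  └─ T
│        │     └─ T
│        │        └─ T
│        │           └─ C *
│        └─ T *
│           └─ G
│              └─ G
│                 └─ G
│                    └─ C
│                       └─ T
│                          └─ A *
│                             └─ C *
└─ G
   └─ G
      └─ A
         └─ G
            └─ A
               └─ A
                  └─ C
                     └─ C *
Counting every labelled node above: 32.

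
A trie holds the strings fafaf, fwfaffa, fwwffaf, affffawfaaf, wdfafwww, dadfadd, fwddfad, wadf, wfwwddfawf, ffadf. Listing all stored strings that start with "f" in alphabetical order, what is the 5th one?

DFS of the "f" subtree visits, in order: "fafaf", "ffadf", "fwddfad", "fwfaffa", "fwwffaf"
Position 5: fwwffaf

fwwffaf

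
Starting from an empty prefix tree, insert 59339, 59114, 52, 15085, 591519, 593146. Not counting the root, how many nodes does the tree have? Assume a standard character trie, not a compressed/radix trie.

20

Trie structure (* marks end of a word):
(root)
├─ 1
│  └─ 5
│     └─ 0
│        └─ 8
│           └─ 5 *
└─ 5
   ├─ 2 *
   └─ 9
      ├─ 1
      │  ├─ 1
      │  │  └─ 4 *
      │  └─ 5
      │     └─ 1
      │        └─ 9 *
      └─ 3
         ├─ 1
         │  └─ 4
         │     └─ 6 *
         └─ 3
            └─ 9 *
Counting every labelled node above: 20.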